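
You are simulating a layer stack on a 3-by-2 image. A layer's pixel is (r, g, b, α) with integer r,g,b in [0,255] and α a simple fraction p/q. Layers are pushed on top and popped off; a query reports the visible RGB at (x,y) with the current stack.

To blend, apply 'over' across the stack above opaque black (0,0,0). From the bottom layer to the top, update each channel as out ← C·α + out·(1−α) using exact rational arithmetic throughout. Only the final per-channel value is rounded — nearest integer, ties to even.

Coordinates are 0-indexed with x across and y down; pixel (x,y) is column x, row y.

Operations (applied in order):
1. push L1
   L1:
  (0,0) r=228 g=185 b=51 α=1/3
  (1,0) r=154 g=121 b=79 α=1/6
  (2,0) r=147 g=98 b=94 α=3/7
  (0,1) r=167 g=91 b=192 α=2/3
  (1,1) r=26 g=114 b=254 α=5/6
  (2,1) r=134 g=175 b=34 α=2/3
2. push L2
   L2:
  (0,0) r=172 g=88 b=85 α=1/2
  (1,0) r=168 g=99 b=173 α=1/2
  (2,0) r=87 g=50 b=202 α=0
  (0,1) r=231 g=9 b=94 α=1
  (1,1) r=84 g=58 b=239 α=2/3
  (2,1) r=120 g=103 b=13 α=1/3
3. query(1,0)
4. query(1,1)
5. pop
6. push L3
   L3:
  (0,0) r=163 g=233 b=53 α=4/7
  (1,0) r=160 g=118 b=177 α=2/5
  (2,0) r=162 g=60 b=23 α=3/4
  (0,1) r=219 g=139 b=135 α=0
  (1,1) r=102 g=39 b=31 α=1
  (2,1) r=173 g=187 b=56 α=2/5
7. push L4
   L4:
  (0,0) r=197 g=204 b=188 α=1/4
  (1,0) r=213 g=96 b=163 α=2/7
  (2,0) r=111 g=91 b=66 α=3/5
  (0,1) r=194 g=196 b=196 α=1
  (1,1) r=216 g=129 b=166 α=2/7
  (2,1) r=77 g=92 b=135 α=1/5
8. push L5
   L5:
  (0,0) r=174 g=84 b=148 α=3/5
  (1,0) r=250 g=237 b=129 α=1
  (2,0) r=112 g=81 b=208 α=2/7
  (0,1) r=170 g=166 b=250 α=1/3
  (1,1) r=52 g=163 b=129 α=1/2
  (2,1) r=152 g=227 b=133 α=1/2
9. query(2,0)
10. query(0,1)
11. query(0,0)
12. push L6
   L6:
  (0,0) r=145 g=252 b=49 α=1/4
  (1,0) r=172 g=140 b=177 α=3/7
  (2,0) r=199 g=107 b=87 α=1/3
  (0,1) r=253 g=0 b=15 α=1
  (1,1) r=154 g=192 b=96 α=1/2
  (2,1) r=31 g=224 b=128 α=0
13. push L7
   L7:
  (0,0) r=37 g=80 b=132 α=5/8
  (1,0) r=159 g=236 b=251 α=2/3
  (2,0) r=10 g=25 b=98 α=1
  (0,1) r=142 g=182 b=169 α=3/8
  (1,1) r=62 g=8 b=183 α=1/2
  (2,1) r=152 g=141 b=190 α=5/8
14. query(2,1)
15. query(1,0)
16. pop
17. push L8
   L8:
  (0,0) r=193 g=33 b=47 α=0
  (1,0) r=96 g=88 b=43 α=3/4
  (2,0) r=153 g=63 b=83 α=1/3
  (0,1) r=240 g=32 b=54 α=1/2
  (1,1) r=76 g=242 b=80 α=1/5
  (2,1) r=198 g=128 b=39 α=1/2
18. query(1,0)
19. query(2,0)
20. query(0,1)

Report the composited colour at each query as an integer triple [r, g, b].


(1,0) stack=L1,L2; from [0,0,0]:
after L1 α=1/6: [77/3, 121/6, 79/6]
after L2 α=1/2: [581/6, 715/12, 1117/12]
= [97, 60, 93]

at x=1,y=1 over L1,L2:
after L1 α=5/6: [65/3, 95, 635/3]
after L2 α=2/3: [569/9, 211/3, 2069/9]
rounded: [63, 70, 230]

query (2,0) [L1,L3,L4,L5] — begin 0,0,0
L1 α=3/7: [63, 42, 282/7]
L3 α=3/4: [549/4, 111/2, 765/28]
L4 α=3/5: [243/2, 384/5, 3537/70]
L5 α=2/7: [1663/14, 78, 9361/98]
rounded: [119, 78, 96]

query (0,1) [L1,L3,L4,L5] — begin 0,0,0
L1 α=2/3: [334/3, 182/3, 128]
L3 α=0: [334/3, 182/3, 128]
L4 α=1: [194, 196, 196]
L5 α=1/3: [186, 186, 214]
→ [186, 186, 214]

query (0,0) [L1,L3,L4,L5] — begin 0,0,0
after L1 α=1/3: [76, 185/3, 17]
after L3 α=4/7: [880/7, 1117/7, 263/7]
after L4 α=1/4: [4019/28, 4779/28, 2105/28]
after L5 α=3/5: [11327/70, 8307/70, 8321/70]
→ [162, 119, 119]

query (2,1) [L1,L3,L4,L5,L6,L7] — begin 0,0,0
L1 α=2/3: [268/3, 350/3, 68/3]
L3 α=2/5: [614/5, 724/5, 36]
L4 α=1/5: [2841/25, 3356/25, 279/5]
L5 α=1/2: [6641/50, 9031/50, 472/5]
L6 α=0: [6641/50, 9031/50, 472/5]
L7 α=5/8: [57923/400, 62343/400, 3083/20]
= [145, 156, 154]

(1,0) stack=L1,L3,L4,L5,L6,L7; from [0,0,0]:
+L1 (α=1/6) → [77/3, 121/6, 79/6]
+L3 (α=2/5) → [397/5, 593/10, 787/10]
+L4 (α=2/7) → [823/7, 977/14, 1439/14]
+L5 (α=1) → [250, 237, 129]
+L6 (α=3/7) → [1516/7, 1368/7, 1047/7]
+L7 (α=2/3) → [3742/21, 4672/21, 4561/21]
→ [178, 222, 217]

query (1,0) [L1,L3,L4,L5,L6,L8] — begin 0,0,0
L1 α=1/6: [77/3, 121/6, 79/6]
L3 α=2/5: [397/5, 593/10, 787/10]
L4 α=2/7: [823/7, 977/14, 1439/14]
L5 α=1: [250, 237, 129]
L6 α=3/7: [1516/7, 1368/7, 1047/7]
L8 α=3/4: [883/7, 804/7, 975/14]
→ [126, 115, 70]

(2,0) stack=L1,L3,L4,L5,L6,L8; from [0,0,0]:
after L1 α=3/7: [63, 42, 282/7]
after L3 α=3/4: [549/4, 111/2, 765/28]
after L4 α=3/5: [243/2, 384/5, 3537/70]
after L5 α=2/7: [1663/14, 78, 9361/98]
after L6 α=1/3: [3056/21, 263/3, 13624/147]
after L8 α=1/3: [9325/63, 715/9, 39449/441]
→ [148, 79, 89]

at x=0,y=1 over L1,L3,L4,L5,L6,L8:
after L1 α=2/3: [334/3, 182/3, 128]
after L3 α=0: [334/3, 182/3, 128]
after L4 α=1: [194, 196, 196]
after L5 α=1/3: [186, 186, 214]
after L6 α=1: [253, 0, 15]
after L8 α=1/2: [493/2, 16, 69/2]
= [246, 16, 34]


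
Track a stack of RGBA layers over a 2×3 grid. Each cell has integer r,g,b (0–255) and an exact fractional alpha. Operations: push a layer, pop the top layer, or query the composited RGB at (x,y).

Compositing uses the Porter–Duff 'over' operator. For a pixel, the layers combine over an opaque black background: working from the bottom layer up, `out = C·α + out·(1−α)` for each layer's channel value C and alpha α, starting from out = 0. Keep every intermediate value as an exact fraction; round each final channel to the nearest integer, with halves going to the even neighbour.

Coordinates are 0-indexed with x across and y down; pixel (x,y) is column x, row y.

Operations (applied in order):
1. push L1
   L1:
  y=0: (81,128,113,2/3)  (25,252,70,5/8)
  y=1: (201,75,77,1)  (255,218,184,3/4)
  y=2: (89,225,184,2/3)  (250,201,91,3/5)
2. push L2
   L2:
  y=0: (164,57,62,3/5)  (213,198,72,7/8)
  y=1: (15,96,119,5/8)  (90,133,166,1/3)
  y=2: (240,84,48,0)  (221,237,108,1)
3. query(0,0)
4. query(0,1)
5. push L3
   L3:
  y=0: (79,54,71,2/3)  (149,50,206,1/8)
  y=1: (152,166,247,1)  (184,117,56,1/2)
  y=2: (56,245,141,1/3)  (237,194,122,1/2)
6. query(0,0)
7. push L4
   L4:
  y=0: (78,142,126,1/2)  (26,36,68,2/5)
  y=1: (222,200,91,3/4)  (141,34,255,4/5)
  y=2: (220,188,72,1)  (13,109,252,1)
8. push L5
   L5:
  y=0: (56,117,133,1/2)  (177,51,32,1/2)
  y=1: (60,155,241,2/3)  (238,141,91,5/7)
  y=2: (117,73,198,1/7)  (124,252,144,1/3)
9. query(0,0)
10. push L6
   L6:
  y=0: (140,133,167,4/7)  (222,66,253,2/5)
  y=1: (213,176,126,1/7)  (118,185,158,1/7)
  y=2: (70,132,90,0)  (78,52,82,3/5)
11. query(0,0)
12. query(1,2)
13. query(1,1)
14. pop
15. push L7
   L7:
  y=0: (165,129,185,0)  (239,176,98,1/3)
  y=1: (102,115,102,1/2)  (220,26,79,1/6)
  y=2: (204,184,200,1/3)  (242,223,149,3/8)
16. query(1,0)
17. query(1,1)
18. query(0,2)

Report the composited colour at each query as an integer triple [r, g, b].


query (0,0) [L1,L2] — begin 0,0,0
L1 α=2/3: [54, 256/3, 226/3]
L2 α=3/5: [120, 205/3, 202/3]
→ [120, 68, 67]

at x=0,y=1 over L1,L2:
+L1 (α=1) → [201, 75, 77]
+L2 (α=5/8) → [339/4, 705/8, 413/4]
= [85, 88, 103]

at x=0,y=0 over L1,L2,L3:
+L1 (α=2/3) → [54, 256/3, 226/3]
+L2 (α=3/5) → [120, 205/3, 202/3]
+L3 (α=2/3) → [278/3, 529/9, 628/9]
rounded: [93, 59, 70]

(0,0) stack=L1,L2,L3,L4,L5; from [0,0,0]:
L1 α=2/3: [54, 256/3, 226/3]
L2 α=3/5: [120, 205/3, 202/3]
L3 α=2/3: [278/3, 529/9, 628/9]
L4 α=1/2: [256/3, 1807/18, 881/9]
L5 α=1/2: [212/3, 3913/36, 1039/9]
rounded: [71, 109, 115]

query (0,0) [L1,L2,L3,L4,L5,L6] — begin 0,0,0
+L1 (α=2/3) → [54, 256/3, 226/3]
+L2 (α=3/5) → [120, 205/3, 202/3]
+L3 (α=2/3) → [278/3, 529/9, 628/9]
+L4 (α=1/2) → [256/3, 1807/18, 881/9]
+L5 (α=1/2) → [212/3, 3913/36, 1039/9]
+L6 (α=4/7) → [772/7, 1471/12, 3043/21]
= [110, 123, 145]

query (1,2) [L1,L2,L3,L4,L5,L6] — begin 0,0,0
+L1 (α=3/5) → [150, 603/5, 273/5]
+L2 (α=1) → [221, 237, 108]
+L3 (α=1/2) → [229, 431/2, 115]
+L4 (α=1) → [13, 109, 252]
+L5 (α=1/3) → [50, 470/3, 216]
+L6 (α=3/5) → [334/5, 1408/15, 678/5]
→ [67, 94, 136]

(1,1) stack=L1,L2,L3,L4,L5,L6; from [0,0,0]:
+L1 (α=3/4) → [765/4, 327/2, 138]
+L2 (α=1/3) → [315/2, 460/3, 442/3]
+L3 (α=1/2) → [683/4, 811/6, 305/3]
+L4 (α=4/5) → [2939/20, 1627/30, 673/3]
+L5 (α=5/7) → [14839/70, 12202/105, 2711/21]
+L6 (α=1/7) → [48647/245, 30879/245, 6528/49]
= [199, 126, 133]

(1,0) stack=L1,L2,L3,L4,L5,L7; from [0,0,0]:
+L1 (α=5/8) → [125/8, 315/2, 175/4]
+L2 (α=7/8) → [12053/64, 3087/16, 2191/32]
+L3 (α=1/8) → [93907/512, 22409/128, 21929/256]
+L4 (α=2/5) → [61669/512, 76443/640, 100603/1280]
+L5 (α=1/2) → [152293/1024, 109083/1280, 141563/2560]
+L7 (α=1/3) → [274661/1536, 221723/1920, 89001/1280]
→ [179, 115, 70]

at x=1,y=1 over L1,L2,L3,L4,L5,L7:
after L1 α=3/4: [765/4, 327/2, 138]
after L2 α=1/3: [315/2, 460/3, 442/3]
after L3 α=1/2: [683/4, 811/6, 305/3]
after L4 α=4/5: [2939/20, 1627/30, 673/3]
after L5 α=5/7: [14839/70, 12202/105, 2711/21]
after L7 α=1/6: [5973/28, 6374/63, 7607/63]
= [213, 101, 121]

at x=0,y=2 over L1,L2,L3,L4,L5,L7:
+L1 (α=2/3) → [178/3, 150, 368/3]
+L2 (α=0) → [178/3, 150, 368/3]
+L3 (α=1/3) → [524/9, 545/3, 1159/9]
+L4 (α=1) → [220, 188, 72]
+L5 (α=1/7) → [1437/7, 1201/7, 90]
+L7 (α=1/3) → [1434/7, 1230/7, 380/3]
→ [205, 176, 127]


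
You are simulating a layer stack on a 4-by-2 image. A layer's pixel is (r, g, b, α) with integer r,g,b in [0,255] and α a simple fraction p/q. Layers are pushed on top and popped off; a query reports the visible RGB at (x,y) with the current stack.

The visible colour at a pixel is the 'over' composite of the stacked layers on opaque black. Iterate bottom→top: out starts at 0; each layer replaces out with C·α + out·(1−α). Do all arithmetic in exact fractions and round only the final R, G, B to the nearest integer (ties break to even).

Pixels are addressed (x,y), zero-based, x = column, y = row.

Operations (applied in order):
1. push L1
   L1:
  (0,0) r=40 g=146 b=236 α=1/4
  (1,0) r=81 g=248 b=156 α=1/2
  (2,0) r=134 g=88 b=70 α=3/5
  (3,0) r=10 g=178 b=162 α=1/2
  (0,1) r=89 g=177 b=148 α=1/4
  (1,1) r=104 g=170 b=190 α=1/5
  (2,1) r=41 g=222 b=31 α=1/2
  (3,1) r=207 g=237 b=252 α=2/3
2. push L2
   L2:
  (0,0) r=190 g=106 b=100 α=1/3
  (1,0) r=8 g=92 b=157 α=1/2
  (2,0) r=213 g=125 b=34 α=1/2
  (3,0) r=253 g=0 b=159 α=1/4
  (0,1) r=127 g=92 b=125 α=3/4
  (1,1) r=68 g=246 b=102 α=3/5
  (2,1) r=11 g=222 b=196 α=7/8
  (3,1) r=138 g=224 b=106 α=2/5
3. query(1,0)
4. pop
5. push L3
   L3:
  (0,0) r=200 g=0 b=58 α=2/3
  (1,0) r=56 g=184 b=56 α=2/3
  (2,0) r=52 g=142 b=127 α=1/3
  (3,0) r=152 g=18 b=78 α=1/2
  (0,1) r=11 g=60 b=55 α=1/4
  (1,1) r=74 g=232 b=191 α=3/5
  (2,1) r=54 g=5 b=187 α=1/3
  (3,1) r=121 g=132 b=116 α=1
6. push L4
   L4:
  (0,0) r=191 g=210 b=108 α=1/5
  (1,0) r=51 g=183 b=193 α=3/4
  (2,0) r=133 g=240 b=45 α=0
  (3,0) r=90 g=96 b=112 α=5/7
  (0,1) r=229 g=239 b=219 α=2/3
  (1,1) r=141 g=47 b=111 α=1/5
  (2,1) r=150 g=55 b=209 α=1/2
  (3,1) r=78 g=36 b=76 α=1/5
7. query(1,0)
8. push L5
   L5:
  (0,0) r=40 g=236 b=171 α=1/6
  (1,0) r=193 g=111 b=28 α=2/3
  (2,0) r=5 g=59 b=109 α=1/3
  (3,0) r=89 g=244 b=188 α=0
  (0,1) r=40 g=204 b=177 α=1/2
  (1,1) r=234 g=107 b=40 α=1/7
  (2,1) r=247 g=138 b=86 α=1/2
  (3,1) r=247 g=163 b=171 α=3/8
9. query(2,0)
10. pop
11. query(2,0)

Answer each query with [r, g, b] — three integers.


at x=1,y=0 over L1,L2:
after L1 α=1/2: [81/2, 124, 78]
after L2 α=1/2: [97/4, 108, 235/2]
rounded: [24, 108, 118]

at x=1,y=0 over L1,L3,L4:
+L1 (α=1/2) → [81/2, 124, 78]
+L3 (α=2/3) → [305/6, 164, 190/3]
+L4 (α=3/4) → [1223/24, 713/4, 1927/12]
rounded: [51, 178, 161]

query (2,0) [L1,L3,L4,L5] — begin 0,0,0
+L1 (α=3/5) → [402/5, 264/5, 42]
+L3 (α=1/3) → [1064/15, 1238/15, 211/3]
+L4 (α=0) → [1064/15, 1238/15, 211/3]
+L5 (α=1/3) → [2203/45, 3361/45, 749/9]
rounded: [49, 75, 83]

query (2,0) [L1,L3,L4] — begin 0,0,0
after L1 α=3/5: [402/5, 264/5, 42]
after L3 α=1/3: [1064/15, 1238/15, 211/3]
after L4 α=0: [1064/15, 1238/15, 211/3]
→ [71, 83, 70]


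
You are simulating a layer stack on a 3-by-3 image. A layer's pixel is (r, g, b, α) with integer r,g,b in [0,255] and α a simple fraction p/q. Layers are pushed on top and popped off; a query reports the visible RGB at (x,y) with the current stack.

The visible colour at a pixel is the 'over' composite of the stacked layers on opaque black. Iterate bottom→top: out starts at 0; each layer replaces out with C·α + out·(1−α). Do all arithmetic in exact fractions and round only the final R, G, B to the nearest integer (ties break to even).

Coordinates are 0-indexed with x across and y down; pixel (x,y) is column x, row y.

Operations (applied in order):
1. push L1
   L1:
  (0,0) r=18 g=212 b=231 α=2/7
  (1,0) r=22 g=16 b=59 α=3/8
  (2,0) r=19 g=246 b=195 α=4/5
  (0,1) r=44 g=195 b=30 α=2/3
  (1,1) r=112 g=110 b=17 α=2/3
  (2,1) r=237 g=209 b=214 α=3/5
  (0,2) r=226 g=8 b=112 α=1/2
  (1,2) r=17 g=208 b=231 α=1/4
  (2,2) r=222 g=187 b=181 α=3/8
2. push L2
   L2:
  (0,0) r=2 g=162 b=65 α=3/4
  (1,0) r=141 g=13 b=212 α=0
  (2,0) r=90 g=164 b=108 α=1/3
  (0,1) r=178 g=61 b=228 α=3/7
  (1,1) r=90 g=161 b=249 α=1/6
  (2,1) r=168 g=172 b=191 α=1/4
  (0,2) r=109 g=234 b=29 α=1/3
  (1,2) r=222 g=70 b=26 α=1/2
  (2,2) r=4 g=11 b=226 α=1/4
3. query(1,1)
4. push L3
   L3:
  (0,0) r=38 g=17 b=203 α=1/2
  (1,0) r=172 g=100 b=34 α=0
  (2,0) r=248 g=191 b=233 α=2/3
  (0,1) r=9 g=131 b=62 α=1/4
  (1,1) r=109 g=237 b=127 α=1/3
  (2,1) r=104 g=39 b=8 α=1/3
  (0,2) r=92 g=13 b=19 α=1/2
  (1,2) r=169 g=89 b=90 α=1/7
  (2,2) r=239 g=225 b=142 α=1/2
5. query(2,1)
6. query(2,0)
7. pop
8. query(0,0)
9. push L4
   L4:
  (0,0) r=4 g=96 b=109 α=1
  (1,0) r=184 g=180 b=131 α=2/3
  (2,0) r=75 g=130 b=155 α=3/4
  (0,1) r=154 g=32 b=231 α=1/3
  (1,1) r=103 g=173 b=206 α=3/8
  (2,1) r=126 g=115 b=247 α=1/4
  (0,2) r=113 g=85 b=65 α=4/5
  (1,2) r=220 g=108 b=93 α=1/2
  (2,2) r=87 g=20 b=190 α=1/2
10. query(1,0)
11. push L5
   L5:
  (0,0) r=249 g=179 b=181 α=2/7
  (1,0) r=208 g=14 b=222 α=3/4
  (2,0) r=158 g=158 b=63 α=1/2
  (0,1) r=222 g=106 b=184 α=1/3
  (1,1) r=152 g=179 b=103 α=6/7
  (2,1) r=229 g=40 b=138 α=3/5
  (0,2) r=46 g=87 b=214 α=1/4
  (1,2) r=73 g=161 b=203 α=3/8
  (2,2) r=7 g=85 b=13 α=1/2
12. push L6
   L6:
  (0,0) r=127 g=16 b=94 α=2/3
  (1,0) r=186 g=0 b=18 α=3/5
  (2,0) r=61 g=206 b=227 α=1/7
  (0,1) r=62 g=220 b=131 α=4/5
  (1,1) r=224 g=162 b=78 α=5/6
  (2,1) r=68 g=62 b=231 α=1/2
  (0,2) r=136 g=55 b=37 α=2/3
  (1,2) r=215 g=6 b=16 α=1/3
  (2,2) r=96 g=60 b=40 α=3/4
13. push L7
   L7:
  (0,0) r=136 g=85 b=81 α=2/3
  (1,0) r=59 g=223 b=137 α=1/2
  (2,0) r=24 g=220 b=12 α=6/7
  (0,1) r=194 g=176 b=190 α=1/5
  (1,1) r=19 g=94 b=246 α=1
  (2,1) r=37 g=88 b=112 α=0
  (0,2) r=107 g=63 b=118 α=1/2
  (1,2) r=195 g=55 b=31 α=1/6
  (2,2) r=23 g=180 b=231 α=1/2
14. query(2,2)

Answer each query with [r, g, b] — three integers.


query (1,1) [L1,L2] — begin 0,0,0
after L1 α=2/3: [224/3, 220/3, 34/3]
after L2 α=1/6: [695/9, 1583/18, 917/18]
→ [77, 88, 51]

at x=2,y=1 over L1,L2,L3:
+L1 (α=3/5) → [711/5, 627/5, 642/5]
+L2 (α=1/4) → [2973/20, 2741/20, 2881/20]
+L3 (α=1/3) → [4013/30, 3131/30, 987/10]
→ [134, 104, 99]

at x=2,y=0 over L1,L2,L3:
L1 α=4/5: [76/5, 984/5, 156]
L2 α=1/3: [602/15, 2788/15, 140]
L3 α=2/3: [8042/45, 8518/45, 202]
→ [179, 189, 202]

at x=0,y=0 over L1,L2:
+L1 (α=2/7) → [36/7, 424/7, 66]
+L2 (α=3/4) → [39/14, 1913/14, 261/4]
rounded: [3, 137, 65]

at x=1,y=0 over L1,L2,L4:
+L1 (α=3/8) → [33/4, 6, 177/8]
+L2 (α=0) → [33/4, 6, 177/8]
+L4 (α=2/3) → [1505/12, 122, 2273/24]
rounded: [125, 122, 95]

(2,2) stack=L1,L2,L4,L5,L6,L7; from [0,0,0]:
+L1 (α=3/8) → [333/4, 561/8, 543/8]
+L2 (α=1/4) → [1015/16, 1771/32, 3437/32]
+L4 (α=1/2) → [2407/32, 2411/64, 9517/64]
+L5 (α=1/2) → [2631/64, 7851/128, 10349/128]
+L6 (α=3/4) → [21063/256, 30891/512, 25709/512]
+L7 (α=1/2) → [26951/512, 123051/1024, 143981/1024]
→ [53, 120, 141]


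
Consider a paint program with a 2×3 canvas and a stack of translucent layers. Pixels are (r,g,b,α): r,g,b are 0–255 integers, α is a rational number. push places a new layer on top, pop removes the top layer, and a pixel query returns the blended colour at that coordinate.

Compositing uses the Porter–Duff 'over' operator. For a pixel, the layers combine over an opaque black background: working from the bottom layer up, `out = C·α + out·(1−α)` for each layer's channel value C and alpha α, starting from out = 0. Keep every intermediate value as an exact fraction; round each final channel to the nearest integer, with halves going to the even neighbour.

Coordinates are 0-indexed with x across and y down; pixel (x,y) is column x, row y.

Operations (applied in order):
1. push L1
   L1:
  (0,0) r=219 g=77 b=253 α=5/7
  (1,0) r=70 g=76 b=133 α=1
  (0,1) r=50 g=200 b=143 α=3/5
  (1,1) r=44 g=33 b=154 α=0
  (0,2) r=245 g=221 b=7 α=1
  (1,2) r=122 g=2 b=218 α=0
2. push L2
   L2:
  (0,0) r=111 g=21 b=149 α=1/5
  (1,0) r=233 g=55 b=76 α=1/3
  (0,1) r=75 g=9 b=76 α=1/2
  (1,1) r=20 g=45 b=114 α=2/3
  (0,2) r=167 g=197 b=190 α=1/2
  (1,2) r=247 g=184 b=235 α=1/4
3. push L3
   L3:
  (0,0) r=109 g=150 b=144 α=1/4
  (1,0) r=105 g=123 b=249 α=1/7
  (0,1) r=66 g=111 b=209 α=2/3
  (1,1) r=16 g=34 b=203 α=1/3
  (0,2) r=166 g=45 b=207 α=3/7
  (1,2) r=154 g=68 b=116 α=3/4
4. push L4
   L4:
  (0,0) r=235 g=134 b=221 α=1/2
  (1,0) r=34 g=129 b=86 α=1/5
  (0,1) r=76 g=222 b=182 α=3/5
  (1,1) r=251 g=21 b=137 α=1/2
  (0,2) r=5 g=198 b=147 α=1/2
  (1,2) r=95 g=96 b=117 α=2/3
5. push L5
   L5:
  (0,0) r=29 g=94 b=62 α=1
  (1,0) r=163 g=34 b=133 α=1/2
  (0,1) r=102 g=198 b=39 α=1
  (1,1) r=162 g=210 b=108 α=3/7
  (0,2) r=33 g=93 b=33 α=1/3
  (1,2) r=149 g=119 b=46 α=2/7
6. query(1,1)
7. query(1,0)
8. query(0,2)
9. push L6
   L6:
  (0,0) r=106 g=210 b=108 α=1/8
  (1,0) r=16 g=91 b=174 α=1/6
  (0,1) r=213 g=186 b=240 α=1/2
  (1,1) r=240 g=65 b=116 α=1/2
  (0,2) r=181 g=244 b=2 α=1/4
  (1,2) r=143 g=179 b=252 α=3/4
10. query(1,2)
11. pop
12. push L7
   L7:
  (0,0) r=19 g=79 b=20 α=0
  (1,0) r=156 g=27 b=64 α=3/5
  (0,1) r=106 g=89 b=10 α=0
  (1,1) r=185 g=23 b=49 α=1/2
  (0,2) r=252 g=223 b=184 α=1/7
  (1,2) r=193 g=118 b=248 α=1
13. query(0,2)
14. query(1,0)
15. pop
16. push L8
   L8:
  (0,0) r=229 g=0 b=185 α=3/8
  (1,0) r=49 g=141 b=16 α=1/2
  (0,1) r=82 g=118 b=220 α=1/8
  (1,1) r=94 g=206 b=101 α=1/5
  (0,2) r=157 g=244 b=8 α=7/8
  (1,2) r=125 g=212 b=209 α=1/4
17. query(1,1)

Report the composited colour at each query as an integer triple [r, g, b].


query (1,1) [L1,L2,L3,L4,L5] — begin 0,0,0
+L1 (α=0) → [0, 0, 0]
+L2 (α=2/3) → [40/3, 30, 76]
+L3 (α=1/3) → [128/9, 94/3, 355/3]
+L4 (α=1/2) → [2387/18, 157/6, 383/3]
+L5 (α=3/7) → [9148/63, 2204/21, 2504/21]
rounded: [145, 105, 119]

(1,0) stack=L1,L2,L3,L4,L5; from [0,0,0]:
+L1 (α=1) → [70, 76, 133]
+L2 (α=1/3) → [373/3, 69, 114]
+L3 (α=1/7) → [851/7, 537/7, 933/7]
+L4 (α=1/5) → [3642/35, 3051/35, 4334/35]
+L5 (α=1/2) → [9347/70, 4241/70, 8989/70]
rounded: [134, 61, 128]

(0,2) stack=L1,L2,L3,L4,L5; from [0,0,0]:
after L1 α=1: [245, 221, 7]
after L2 α=1/2: [206, 209, 197/2]
after L3 α=3/7: [1322/7, 971/7, 145]
after L4 α=1/2: [1357/14, 2357/14, 146]
after L5 α=1/3: [1588/21, 3008/21, 325/3]
rounded: [76, 143, 108]

(1,2) stack=L1,L2,L3,L4,L5,L6; from [0,0,0]:
L1 α=0: [0, 0, 0]
L2 α=1/4: [247/4, 46, 235/4]
L3 α=3/4: [2095/16, 125/2, 1627/16]
L4 α=2/3: [5135/48, 509/6, 5371/48]
L5 α=2/7: [39979/336, 3973/42, 31271/336]
L6 α=3/4: [184123/1344, 26527/168, 285287/1344]
rounded: [137, 158, 212]

(0,2) stack=L1,L2,L3,L4,L5,L7; from [0,0,0]:
after L1 α=1: [245, 221, 7]
after L2 α=1/2: [206, 209, 197/2]
after L3 α=3/7: [1322/7, 971/7, 145]
after L4 α=1/2: [1357/14, 2357/14, 146]
after L5 α=1/3: [1588/21, 3008/21, 325/3]
after L7 α=1/7: [4940/49, 7577/49, 834/7]
→ [101, 155, 119]

(1,0) stack=L1,L2,L3,L4,L5,L7; from [0,0,0]:
L1 α=1: [70, 76, 133]
L2 α=1/3: [373/3, 69, 114]
L3 α=1/7: [851/7, 537/7, 933/7]
L4 α=1/5: [3642/35, 3051/35, 4334/35]
L5 α=1/2: [9347/70, 4241/70, 8989/70]
L7 α=3/5: [25727/175, 7076/175, 15709/175]
→ [147, 40, 90]

at x=1,y=1 over L1,L2,L3,L4,L5,L8:
after L1 α=0: [0, 0, 0]
after L2 α=2/3: [40/3, 30, 76]
after L3 α=1/3: [128/9, 94/3, 355/3]
after L4 α=1/2: [2387/18, 157/6, 383/3]
after L5 α=3/7: [9148/63, 2204/21, 2504/21]
after L8 α=1/5: [42514/315, 13142/105, 12137/105]
→ [135, 125, 116]


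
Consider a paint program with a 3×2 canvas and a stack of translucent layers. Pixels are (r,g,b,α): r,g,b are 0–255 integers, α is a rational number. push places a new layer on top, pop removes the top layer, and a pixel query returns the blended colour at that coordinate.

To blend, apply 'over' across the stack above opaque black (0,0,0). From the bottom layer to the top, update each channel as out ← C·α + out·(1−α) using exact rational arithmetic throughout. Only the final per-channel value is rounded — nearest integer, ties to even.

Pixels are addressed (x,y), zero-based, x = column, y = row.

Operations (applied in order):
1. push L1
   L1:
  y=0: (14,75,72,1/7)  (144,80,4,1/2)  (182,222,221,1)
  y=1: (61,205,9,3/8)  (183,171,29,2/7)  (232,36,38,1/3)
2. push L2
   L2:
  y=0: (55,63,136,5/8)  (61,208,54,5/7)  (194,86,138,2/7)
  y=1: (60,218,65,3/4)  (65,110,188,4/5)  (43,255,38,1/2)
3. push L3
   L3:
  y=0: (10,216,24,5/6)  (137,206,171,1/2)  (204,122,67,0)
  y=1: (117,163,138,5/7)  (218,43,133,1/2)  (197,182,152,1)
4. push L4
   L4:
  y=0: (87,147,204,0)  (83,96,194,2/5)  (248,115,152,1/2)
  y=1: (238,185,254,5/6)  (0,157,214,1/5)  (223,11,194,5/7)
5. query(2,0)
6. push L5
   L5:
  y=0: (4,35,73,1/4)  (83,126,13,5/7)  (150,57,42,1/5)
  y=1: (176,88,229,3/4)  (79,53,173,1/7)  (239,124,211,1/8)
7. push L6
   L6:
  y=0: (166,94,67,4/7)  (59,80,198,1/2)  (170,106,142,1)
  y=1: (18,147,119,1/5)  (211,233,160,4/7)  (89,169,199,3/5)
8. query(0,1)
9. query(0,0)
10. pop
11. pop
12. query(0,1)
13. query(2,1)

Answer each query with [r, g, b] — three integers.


query (2,0) [L1,L2,L3,L4] — begin 0,0,0
after L1 α=1: [182, 222, 221]
after L2 α=2/7: [1298/7, 1282/7, 1381/7]
after L3 α=0: [1298/7, 1282/7, 1381/7]
after L4 α=1/2: [1517/7, 2087/14, 2445/14]
= [217, 149, 175]

(0,1) stack=L1,L2,L3,L4,L5,L6; from [0,0,0]:
after L1 α=3/8: [183/8, 615/8, 27/8]
after L2 α=3/4: [1623/32, 5847/32, 1587/32]
after L3 α=5/7: [1569/16, 18887/112, 12627/112]
after L4 α=5/6: [20609/96, 40829/224, 154867/672]
after L5 α=3/4: [71297/384, 99965/896, 616531/2688]
after L6 α=1/5: [14605/96, 132893/1120, 696499/3360]
rounded: [152, 119, 207]

(0,0) stack=L1,L2,L3,L4,L5,L6; from [0,0,0]:
after L1 α=1/7: [2, 75/7, 72/7]
after L2 α=5/8: [281/8, 1215/28, 622/7]
after L3 α=5/6: [227/16, 10485/56, 731/21]
after L4 α=0: [227/16, 10485/56, 731/21]
after L5 α=1/4: [745/64, 33415/224, 621/14]
after L6 α=4/7: [44731/448, 184469/1568, 5615/98]
= [100, 118, 57]

query (0,1) [L1,L2,L3,L4] — begin 0,0,0
+L1 (α=3/8) → [183/8, 615/8, 27/8]
+L2 (α=3/4) → [1623/32, 5847/32, 1587/32]
+L3 (α=5/7) → [1569/16, 18887/112, 12627/112]
+L4 (α=5/6) → [20609/96, 40829/224, 154867/672]
= [215, 182, 230]

(2,1) stack=L1,L2,L3,L4; from [0,0,0]:
L1 α=1/3: [232/3, 12, 38/3]
L2 α=1/2: [361/6, 267/2, 76/3]
L3 α=1: [197, 182, 152]
L4 α=5/7: [1509/7, 419/7, 182]
= [216, 60, 182]


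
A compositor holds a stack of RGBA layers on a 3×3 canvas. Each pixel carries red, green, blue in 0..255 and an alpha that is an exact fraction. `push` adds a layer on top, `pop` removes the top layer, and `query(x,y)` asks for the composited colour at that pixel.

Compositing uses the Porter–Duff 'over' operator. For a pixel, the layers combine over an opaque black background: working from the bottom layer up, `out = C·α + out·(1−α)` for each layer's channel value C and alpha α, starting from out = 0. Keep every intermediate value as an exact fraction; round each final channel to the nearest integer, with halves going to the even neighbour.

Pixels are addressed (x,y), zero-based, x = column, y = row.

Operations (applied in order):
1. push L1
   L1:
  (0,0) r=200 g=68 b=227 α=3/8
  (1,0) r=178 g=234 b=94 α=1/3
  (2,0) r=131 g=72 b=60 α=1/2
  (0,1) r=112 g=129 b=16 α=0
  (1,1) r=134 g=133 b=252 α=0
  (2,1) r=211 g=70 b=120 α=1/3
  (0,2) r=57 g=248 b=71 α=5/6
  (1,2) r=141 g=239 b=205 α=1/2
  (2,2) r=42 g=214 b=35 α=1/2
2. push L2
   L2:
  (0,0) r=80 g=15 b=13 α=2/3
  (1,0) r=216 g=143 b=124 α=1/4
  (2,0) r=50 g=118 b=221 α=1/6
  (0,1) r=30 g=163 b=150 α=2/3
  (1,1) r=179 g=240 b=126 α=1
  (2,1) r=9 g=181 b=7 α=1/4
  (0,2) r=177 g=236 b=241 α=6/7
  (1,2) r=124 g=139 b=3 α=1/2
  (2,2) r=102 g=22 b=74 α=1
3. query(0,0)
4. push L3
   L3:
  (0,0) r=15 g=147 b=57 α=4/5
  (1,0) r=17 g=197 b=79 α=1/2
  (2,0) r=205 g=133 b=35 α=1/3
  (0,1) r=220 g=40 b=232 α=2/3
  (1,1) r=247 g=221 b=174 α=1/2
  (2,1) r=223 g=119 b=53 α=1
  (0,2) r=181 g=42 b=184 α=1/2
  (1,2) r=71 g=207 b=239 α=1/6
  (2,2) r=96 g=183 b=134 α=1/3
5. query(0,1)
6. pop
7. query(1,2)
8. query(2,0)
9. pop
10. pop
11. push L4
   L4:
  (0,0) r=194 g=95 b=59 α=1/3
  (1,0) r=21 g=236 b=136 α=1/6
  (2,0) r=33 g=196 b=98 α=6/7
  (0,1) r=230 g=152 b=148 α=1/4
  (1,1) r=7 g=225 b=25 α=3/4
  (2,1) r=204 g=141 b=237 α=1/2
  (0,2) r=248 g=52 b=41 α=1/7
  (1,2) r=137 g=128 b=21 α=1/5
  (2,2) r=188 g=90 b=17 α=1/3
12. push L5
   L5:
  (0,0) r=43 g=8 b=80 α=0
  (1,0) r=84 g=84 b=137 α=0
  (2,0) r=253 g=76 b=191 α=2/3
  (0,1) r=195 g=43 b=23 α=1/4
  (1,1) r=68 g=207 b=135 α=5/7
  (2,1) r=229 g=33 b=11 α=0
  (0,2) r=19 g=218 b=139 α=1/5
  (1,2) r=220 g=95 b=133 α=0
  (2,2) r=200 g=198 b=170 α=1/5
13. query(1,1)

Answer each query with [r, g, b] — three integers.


at x=0,y=0 over L1,L2:
after L1 α=3/8: [75, 51/2, 681/8]
after L2 α=2/3: [235/3, 37/2, 889/24]
rounded: [78, 18, 37]

query (0,1) [L1,L2,L3] — begin 0,0,0
+L1 (α=0) → [0, 0, 0]
+L2 (α=2/3) → [20, 326/3, 100]
+L3 (α=2/3) → [460/3, 566/9, 188]
→ [153, 63, 188]

query (1,2) [L1,L2] — begin 0,0,0
+L1 (α=1/2) → [141/2, 239/2, 205/2]
+L2 (α=1/2) → [389/4, 517/4, 211/4]
→ [97, 129, 53]

at x=2,y=0 over L1,L2:
L1 α=1/2: [131/2, 36, 30]
L2 α=1/6: [755/12, 149/3, 371/6]
rounded: [63, 50, 62]

(1,1) stack=L4,L5; from [0,0,0]:
+L4 (α=3/4) → [21/4, 675/4, 75/4]
+L5 (α=5/7) → [701/14, 2745/14, 1425/14]
→ [50, 196, 102]


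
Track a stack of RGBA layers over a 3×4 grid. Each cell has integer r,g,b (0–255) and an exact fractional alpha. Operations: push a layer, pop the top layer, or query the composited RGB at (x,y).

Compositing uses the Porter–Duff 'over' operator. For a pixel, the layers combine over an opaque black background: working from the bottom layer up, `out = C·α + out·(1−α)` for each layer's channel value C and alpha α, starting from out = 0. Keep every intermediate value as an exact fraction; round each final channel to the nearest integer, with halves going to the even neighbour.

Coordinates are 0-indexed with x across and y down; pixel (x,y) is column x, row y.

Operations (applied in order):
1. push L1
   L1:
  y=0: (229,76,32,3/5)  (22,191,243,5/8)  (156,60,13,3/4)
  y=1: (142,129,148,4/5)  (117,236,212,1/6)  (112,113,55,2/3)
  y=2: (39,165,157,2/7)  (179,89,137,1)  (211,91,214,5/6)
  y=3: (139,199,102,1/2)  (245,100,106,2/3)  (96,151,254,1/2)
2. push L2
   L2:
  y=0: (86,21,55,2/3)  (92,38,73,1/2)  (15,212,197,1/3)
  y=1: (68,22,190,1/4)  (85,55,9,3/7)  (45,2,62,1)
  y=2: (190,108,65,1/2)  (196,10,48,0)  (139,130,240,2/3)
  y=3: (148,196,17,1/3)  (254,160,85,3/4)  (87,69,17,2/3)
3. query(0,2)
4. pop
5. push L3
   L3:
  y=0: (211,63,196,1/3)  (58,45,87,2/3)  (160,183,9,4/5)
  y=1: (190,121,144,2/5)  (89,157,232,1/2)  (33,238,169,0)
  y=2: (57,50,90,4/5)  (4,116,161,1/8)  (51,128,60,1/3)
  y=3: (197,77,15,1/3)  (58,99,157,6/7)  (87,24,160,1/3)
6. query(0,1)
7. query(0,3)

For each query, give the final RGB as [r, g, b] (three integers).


at x=0,y=2 over L1,L2:
L1 α=2/7: [78/7, 330/7, 314/7]
L2 α=1/2: [704/7, 543/7, 769/14]
→ [101, 78, 55]

at x=0,y=1 over L1,L3:
+L1 (α=4/5) → [568/5, 516/5, 592/5]
+L3 (α=2/5) → [3604/25, 2758/25, 3216/25]
= [144, 110, 129]

(0,3) stack=L1,L3; from [0,0,0]:
+L1 (α=1/2) → [139/2, 199/2, 51]
+L3 (α=1/3) → [112, 92, 39]
= [112, 92, 39]


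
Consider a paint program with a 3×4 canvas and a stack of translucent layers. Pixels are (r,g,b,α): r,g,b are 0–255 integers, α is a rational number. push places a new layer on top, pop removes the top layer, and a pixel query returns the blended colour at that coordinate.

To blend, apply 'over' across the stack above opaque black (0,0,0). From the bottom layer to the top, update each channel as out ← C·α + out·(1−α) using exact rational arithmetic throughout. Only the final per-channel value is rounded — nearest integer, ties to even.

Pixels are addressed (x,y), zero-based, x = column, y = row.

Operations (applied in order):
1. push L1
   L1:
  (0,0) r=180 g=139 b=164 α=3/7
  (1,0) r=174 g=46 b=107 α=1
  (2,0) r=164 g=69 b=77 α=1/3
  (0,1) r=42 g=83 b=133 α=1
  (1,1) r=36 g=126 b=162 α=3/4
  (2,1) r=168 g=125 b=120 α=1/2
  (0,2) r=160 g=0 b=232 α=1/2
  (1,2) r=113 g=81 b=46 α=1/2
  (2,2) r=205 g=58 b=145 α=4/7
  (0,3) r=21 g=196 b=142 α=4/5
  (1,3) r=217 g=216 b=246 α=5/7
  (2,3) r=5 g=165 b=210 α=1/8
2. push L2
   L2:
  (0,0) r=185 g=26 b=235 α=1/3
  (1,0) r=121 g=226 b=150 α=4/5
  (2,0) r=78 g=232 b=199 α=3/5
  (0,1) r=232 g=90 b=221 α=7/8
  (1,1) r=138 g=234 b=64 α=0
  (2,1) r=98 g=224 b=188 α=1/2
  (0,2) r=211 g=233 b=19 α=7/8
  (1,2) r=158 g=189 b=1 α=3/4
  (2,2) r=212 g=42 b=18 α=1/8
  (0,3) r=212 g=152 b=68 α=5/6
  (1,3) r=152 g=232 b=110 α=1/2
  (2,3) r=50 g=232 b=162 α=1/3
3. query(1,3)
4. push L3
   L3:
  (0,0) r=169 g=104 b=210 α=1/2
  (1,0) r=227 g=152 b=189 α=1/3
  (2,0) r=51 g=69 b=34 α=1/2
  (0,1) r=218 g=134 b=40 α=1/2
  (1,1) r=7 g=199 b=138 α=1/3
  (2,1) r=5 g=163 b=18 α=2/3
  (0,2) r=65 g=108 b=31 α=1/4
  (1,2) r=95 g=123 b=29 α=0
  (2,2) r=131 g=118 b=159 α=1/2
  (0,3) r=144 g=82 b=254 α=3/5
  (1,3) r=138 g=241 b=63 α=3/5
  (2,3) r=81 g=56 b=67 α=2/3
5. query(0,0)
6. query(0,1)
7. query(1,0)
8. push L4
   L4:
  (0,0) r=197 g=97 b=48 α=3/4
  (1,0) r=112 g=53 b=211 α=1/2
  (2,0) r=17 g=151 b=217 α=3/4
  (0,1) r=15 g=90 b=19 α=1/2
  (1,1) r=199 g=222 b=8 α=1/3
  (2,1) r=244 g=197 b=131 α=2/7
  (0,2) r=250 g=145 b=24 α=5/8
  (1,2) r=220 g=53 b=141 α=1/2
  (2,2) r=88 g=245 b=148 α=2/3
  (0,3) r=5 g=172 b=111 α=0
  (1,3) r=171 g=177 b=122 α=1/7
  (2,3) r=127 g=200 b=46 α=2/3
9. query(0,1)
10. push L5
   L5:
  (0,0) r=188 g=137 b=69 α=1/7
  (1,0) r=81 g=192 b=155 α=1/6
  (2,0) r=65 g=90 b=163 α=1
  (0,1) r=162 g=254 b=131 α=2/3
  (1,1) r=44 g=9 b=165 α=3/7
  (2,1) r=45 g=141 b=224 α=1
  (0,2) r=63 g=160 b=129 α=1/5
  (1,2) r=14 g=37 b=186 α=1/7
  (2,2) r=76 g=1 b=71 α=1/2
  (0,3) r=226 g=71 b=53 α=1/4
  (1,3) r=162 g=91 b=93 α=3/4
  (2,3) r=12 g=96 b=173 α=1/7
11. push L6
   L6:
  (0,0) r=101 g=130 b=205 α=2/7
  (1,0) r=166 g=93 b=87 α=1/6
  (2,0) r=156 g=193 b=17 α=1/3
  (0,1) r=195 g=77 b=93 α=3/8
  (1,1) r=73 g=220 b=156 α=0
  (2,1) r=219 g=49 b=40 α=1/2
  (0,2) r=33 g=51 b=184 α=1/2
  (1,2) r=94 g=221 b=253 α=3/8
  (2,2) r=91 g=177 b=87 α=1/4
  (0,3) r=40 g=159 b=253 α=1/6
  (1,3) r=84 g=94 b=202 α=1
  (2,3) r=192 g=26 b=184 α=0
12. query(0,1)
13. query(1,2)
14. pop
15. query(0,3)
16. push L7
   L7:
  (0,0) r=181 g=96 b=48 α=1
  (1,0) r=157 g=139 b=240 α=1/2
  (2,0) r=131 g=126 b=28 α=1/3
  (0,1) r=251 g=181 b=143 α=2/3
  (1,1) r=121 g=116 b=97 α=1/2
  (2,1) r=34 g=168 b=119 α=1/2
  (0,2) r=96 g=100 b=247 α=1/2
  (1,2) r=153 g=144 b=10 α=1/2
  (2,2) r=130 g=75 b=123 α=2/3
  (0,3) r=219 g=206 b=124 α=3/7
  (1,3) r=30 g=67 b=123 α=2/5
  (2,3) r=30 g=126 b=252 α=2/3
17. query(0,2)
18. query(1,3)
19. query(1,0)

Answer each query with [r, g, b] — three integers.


query (1,3) [L1,L2] — begin 0,0,0
L1 α=5/7: [155, 1080/7, 1230/7]
L2 α=1/2: [307/2, 1352/7, 1000/7]
rounded: [154, 193, 143]

query (0,0) [L1,L2,L3] — begin 0,0,0
L1 α=3/7: [540/7, 417/7, 492/7]
L2 α=1/3: [2375/21, 1016/21, 2629/21]
L3 α=1/2: [2962/21, 1600/21, 7039/42]
rounded: [141, 76, 168]

(0,1) stack=L1,L2,L3; from [0,0,0]:
+L1 (α=1) → [42, 83, 133]
+L2 (α=7/8) → [833/4, 713/8, 210]
+L3 (α=1/2) → [1705/8, 1785/16, 125]
rounded: [213, 112, 125]

query (1,0) [L1,L2,L3] — begin 0,0,0
L1 α=1: [174, 46, 107]
L2 α=4/5: [658/5, 190, 707/5]
L3 α=1/3: [817/5, 532/3, 2359/15]
→ [163, 177, 157]

at x=0,y=1 over L1,L2,L3,L4:
after L1 α=1: [42, 83, 133]
after L2 α=7/8: [833/4, 713/8, 210]
after L3 α=1/2: [1705/8, 1785/16, 125]
after L4 α=1/2: [1825/16, 3225/32, 72]
→ [114, 101, 72]

query (0,1) [L1,L2,L3,L4,L5,L6] — begin 0,0,0
after L1 α=1: [42, 83, 133]
after L2 α=7/8: [833/4, 713/8, 210]
after L3 α=1/2: [1705/8, 1785/16, 125]
after L4 α=1/2: [1825/16, 3225/32, 72]
after L5 α=2/3: [7009/48, 19481/96, 334/3]
after L6 α=3/8: [63125/384, 119581/768, 2507/24]
= [164, 156, 104]

query (1,2) [L1,L2,L3,L4,L5,L6] — begin 0,0,0
+L1 (α=1/2) → [113/2, 81/2, 23]
+L2 (α=3/4) → [1061/8, 1215/8, 13/2]
+L3 (α=0) → [1061/8, 1215/8, 13/2]
+L4 (α=1/2) → [2821/16, 1639/16, 295/4]
+L5 (α=1/7) → [1225/8, 5213/56, 1257/14]
+L6 (α=3/8) → [8381/64, 63193/448, 16911/112]
= [131, 141, 151]

at x=0,y=3 over L1,L2,L3,L4,L5:
L1 α=4/5: [84/5, 784/5, 568/5]
L2 α=5/6: [2692/15, 764/5, 378/5]
L3 α=3/5: [11864/75, 2758/25, 4566/25]
L4 α=0: [11864/75, 2758/25, 4566/25]
L5 α=1/4: [8757/50, 10049/100, 15023/100]
rounded: [175, 100, 150]

(0,2) stack=L1,L2,L3,L4,L5,L7; from [0,0,0]:
after L1 α=1/2: [80, 0, 116]
after L2 α=7/8: [1557/8, 1631/8, 249/8]
after L3 α=1/4: [5191/32, 5757/32, 995/32]
after L4 α=5/8: [55573/256, 40471/256, 6825/256]
after L5 α=1/5: [11921/64, 50711/320, 15081/320]
after L7 α=1/2: [18065/128, 82711/640, 94121/640]
→ [141, 129, 147]

query (1,3) [L1,L2,L3,L4,L5,L7] — begin 0,0,0
L1 α=5/7: [155, 1080/7, 1230/7]
L2 α=1/2: [307/2, 1352/7, 1000/7]
L3 α=3/5: [721/5, 1553/7, 3323/35]
L4 α=1/7: [5181/35, 10557/49, 24208/245]
L5 α=3/4: [22191/140, 11967/98, 92563/980]
L7 α=2/5: [74973/700, 49033/490, 518769/4900]
→ [107, 100, 106]

(1,0) stack=L1,L2,L3,L4,L5,L7; from [0,0,0]:
L1 α=1: [174, 46, 107]
L2 α=4/5: [658/5, 190, 707/5]
L3 α=1/3: [817/5, 532/3, 2359/15]
L4 α=1/2: [1377/10, 691/6, 2762/15]
L5 α=1/6: [513/4, 4607/36, 3227/18]
L7 α=1/2: [1141/8, 9611/72, 7547/36]
→ [143, 133, 210]


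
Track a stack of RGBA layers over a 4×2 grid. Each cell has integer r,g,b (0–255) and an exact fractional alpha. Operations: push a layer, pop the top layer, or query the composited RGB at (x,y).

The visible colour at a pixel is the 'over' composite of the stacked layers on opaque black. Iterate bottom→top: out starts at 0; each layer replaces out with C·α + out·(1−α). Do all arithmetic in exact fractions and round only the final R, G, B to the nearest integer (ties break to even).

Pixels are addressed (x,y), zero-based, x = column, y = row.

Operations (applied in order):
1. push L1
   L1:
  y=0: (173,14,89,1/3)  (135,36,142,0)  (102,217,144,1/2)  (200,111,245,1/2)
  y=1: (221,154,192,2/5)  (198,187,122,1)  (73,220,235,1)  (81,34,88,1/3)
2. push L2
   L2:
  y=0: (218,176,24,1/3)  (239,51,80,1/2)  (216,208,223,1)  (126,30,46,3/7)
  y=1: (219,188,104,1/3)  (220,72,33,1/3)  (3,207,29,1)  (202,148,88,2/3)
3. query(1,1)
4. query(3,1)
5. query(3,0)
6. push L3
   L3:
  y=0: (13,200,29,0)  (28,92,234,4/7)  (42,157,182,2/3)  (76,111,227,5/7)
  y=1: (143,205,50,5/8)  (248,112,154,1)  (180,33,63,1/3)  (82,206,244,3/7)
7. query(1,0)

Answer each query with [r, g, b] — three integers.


(1,1) stack=L1,L2; from [0,0,0]:
+L1 (α=1) → [198, 187, 122]
+L2 (α=1/3) → [616/3, 446/3, 277/3]
→ [205, 149, 92]

query (3,1) [L1,L2] — begin 0,0,0
+L1 (α=1/3) → [27, 34/3, 88/3]
+L2 (α=2/3) → [431/3, 922/9, 616/9]
rounded: [144, 102, 68]

(3,0) stack=L1,L2; from [0,0,0]:
L1 α=1/2: [100, 111/2, 245/2]
L2 α=3/7: [778/7, 312/7, 628/7]
→ [111, 45, 90]

query (1,0) [L1,L2,L3] — begin 0,0,0
after L1 α=0: [0, 0, 0]
after L2 α=1/2: [239/2, 51/2, 40]
after L3 α=4/7: [941/14, 127/2, 1056/7]
→ [67, 64, 151]


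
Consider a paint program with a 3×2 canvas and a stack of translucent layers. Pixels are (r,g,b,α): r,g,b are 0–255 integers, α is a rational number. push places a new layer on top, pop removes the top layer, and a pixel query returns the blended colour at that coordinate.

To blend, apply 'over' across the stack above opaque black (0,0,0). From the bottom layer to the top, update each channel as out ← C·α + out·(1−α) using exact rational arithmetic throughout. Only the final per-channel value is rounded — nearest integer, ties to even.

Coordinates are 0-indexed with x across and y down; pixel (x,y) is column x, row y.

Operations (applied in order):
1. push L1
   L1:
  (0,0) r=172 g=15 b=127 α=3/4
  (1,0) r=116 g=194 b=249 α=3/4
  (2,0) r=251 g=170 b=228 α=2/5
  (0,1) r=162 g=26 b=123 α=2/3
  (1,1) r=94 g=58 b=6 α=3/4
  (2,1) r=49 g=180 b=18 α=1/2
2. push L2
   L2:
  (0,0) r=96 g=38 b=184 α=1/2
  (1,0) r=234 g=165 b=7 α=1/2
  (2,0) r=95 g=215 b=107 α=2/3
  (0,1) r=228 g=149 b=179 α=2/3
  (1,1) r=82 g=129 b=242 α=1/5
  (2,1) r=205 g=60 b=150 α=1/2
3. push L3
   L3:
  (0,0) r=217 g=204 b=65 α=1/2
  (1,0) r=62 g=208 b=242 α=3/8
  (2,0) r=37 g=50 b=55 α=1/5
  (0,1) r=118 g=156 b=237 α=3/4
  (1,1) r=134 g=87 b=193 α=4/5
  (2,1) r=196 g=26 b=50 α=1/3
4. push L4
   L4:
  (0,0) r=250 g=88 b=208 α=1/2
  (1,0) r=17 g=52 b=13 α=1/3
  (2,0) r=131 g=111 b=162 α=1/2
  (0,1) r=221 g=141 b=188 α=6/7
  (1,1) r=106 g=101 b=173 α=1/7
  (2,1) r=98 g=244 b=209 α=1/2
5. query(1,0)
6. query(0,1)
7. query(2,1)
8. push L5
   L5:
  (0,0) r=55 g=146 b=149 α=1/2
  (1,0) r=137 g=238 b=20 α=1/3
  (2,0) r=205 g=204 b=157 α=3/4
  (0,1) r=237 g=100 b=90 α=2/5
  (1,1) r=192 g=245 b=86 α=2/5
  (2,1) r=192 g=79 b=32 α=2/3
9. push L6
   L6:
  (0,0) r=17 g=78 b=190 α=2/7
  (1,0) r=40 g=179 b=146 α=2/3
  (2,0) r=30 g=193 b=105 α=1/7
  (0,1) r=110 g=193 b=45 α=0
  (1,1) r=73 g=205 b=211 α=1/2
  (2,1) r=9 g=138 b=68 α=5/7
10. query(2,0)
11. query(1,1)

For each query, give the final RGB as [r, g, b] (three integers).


query (1,0) [L1,L2,L3,L4] — begin 0,0,0
L1 α=3/4: [87, 291/2, 747/4]
L2 α=1/2: [321/2, 621/4, 775/8]
L3 α=3/8: [1977/16, 5601/32, 9683/64]
L4 α=1/3: [2113/24, 6433/48, 10099/96]
rounded: [88, 134, 105]

query (0,1) [L1,L2,L3,L4] — begin 0,0,0
+L1 (α=2/3) → [108, 52/3, 82]
+L2 (α=2/3) → [188, 946/9, 440/3]
+L3 (α=3/4) → [271/2, 2579/18, 2573/12]
+L4 (α=6/7) → [2923/14, 17807/126, 16109/84]
rounded: [209, 141, 192]

(2,1) stack=L1,L2,L3,L4; from [0,0,0]:
after L1 α=1/2: [49/2, 90, 9]
after L2 α=1/2: [459/4, 75, 159/2]
after L3 α=1/3: [851/6, 176/3, 209/3]
after L4 α=1/2: [1439/12, 454/3, 418/3]
rounded: [120, 151, 139]

(2,0) stack=L1,L2,L3,L4,L5,L6; from [0,0,0]:
+L1 (α=2/5) → [502/5, 68, 456/5]
+L2 (α=2/3) → [484/5, 166, 1526/15]
+L3 (α=1/5) → [2121/25, 714/5, 6929/75]
+L4 (α=1/2) → [2698/25, 1269/10, 19079/150]
+L5 (α=3/4) → [18073/100, 7389/40, 89729/600]
+L6 (α=1/7) → [55719/350, 26027/140, 100229/700]
→ [159, 186, 143]

(1,1) stack=L1,L2,L3,L4,L5,L6; from [0,0,0]:
after L1 α=3/4: [141/2, 87/2, 9/2]
after L2 α=1/5: [364/5, 303/5, 52]
after L3 α=4/5: [3044/25, 2043/25, 824/5]
after L4 α=1/7: [20914/175, 14783/175, 5809/35]
after L5 α=2/5: [129942/875, 130099/875, 23447/175]
after L6 α=1/2: [193817/1750, 154737/875, 30186/175]
rounded: [111, 177, 172]


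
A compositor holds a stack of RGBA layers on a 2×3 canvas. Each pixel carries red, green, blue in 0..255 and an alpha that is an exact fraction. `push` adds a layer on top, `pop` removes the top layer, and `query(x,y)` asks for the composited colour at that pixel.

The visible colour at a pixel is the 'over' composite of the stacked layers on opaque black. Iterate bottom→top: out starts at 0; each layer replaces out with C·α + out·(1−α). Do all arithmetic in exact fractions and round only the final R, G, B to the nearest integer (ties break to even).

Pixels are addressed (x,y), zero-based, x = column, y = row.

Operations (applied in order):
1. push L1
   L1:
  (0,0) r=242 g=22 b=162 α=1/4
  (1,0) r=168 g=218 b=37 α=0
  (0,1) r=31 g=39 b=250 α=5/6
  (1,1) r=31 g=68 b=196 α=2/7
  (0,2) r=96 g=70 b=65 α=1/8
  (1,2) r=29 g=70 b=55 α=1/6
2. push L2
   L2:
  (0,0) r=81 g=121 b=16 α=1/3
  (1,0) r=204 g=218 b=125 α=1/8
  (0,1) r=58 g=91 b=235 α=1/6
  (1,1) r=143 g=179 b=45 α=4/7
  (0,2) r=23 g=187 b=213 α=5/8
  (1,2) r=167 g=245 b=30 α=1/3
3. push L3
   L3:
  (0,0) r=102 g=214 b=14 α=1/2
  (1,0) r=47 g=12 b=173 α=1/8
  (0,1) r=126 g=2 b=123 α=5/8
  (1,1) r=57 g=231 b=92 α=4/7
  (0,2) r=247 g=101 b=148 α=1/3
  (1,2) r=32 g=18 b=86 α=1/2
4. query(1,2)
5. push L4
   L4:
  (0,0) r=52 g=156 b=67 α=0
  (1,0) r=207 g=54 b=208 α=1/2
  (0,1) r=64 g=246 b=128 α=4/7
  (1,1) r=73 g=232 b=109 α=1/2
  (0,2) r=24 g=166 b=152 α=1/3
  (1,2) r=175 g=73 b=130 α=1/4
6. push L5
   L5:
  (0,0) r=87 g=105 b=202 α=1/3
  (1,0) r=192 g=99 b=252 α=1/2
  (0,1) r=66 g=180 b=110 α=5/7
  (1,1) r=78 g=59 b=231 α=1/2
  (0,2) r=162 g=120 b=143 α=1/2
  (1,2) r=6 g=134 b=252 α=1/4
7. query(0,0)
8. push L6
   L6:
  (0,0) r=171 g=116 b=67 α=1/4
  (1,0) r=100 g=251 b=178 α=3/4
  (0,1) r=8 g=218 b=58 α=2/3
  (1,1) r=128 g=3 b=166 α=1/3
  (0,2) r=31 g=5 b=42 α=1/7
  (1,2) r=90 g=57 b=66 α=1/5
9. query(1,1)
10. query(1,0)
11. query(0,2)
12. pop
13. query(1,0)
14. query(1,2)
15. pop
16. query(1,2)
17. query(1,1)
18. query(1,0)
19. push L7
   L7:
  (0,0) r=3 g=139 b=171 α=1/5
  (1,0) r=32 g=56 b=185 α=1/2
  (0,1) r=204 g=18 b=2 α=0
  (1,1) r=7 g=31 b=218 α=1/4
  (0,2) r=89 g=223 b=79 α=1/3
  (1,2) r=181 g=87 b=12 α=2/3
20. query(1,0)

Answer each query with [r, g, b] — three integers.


query (1,2) [L1,L2,L3] — begin 0,0,0
L1 α=1/6: [29/6, 35/3, 55/6]
L2 α=1/3: [530/9, 805/9, 145/9]
L3 α=1/2: [409/9, 967/18, 919/18]
→ [45, 54, 51]

at x=0,y=0 over L1,L2,L3,L4,L5:
+L1 (α=1/4) → [121/2, 11/2, 81/2]
+L2 (α=1/3) → [202/3, 44, 97/3]
+L3 (α=1/2) → [254/3, 129, 139/6]
+L4 (α=0) → [254/3, 129, 139/6]
+L5 (α=1/3) → [769/9, 121, 745/9]
= [85, 121, 83]

at x=1,y=1 over L1,L2,L3,L4,L5,L6:
after L1 α=2/7: [62/7, 136/7, 56]
after L2 α=4/7: [4190/49, 5420/49, 348/7]
after L3 α=4/7: [23742/343, 61536/343, 3620/49]
after L4 α=1/2: [48781/686, 70556/343, 8961/98]
after L5 α=1/2: [102289/1372, 90793/686, 31599/196]
after L6 α=1/3: [190097/2058, 91822/1029, 47867/294]
rounded: [92, 89, 163]

at x=1,y=0 over L1,L2,L3,L4,L5,L6:
after L1 α=0: [0, 0, 0]
after L2 α=1/8: [51/2, 109/4, 125/8]
after L3 α=1/8: [451/16, 811/32, 2259/64]
after L4 α=1/2: [3763/32, 2539/64, 15571/128]
after L5 α=1/2: [9907/64, 8875/128, 47827/256]
after L6 α=3/4: [29107/256, 105259/512, 184531/1024]
→ [114, 206, 180]

at x=0,y=2 over L1,L2,L3,L4,L5,L6:
after L1 α=1/8: [12, 35/4, 65/8]
after L2 α=5/8: [151/8, 3845/32, 8715/64]
after L3 α=1/3: [1139/12, 5461/48, 13451/96]
after L4 α=1/3: [1283/18, 9445/72, 20747/144]
after L5 α=1/2: [4199/36, 18085/144, 41339/288]
after L6 α=1/7: [4385/42, 18205/168, 43355/336]
→ [104, 108, 129]

(1,0) stack=L1,L2,L3,L4,L5; from [0,0,0]:
after L1 α=0: [0, 0, 0]
after L2 α=1/8: [51/2, 109/4, 125/8]
after L3 α=1/8: [451/16, 811/32, 2259/64]
after L4 α=1/2: [3763/32, 2539/64, 15571/128]
after L5 α=1/2: [9907/64, 8875/128, 47827/256]
→ [155, 69, 187]

(1,2) stack=L1,L2,L3,L4,L5; from [0,0,0]:
L1 α=1/6: [29/6, 35/3, 55/6]
L2 α=1/3: [530/9, 805/9, 145/9]
L3 α=1/2: [409/9, 967/18, 919/18]
L4 α=1/4: [467/6, 1405/24, 1699/24]
L5 α=1/4: [479/8, 2477/32, 3715/32]
→ [60, 77, 116]

query (1,2) [L1,L2,L3,L4] — begin 0,0,0
after L1 α=1/6: [29/6, 35/3, 55/6]
after L2 α=1/3: [530/9, 805/9, 145/9]
after L3 α=1/2: [409/9, 967/18, 919/18]
after L4 α=1/4: [467/6, 1405/24, 1699/24]
→ [78, 59, 71]

at x=1,y=1 over L1,L2,L3,L4:
+L1 (α=2/7) → [62/7, 136/7, 56]
+L2 (α=4/7) → [4190/49, 5420/49, 348/7]
+L3 (α=4/7) → [23742/343, 61536/343, 3620/49]
+L4 (α=1/2) → [48781/686, 70556/343, 8961/98]
= [71, 206, 91]

at x=1,y=0 over L1,L2,L3,L4:
L1 α=0: [0, 0, 0]
L2 α=1/8: [51/2, 109/4, 125/8]
L3 α=1/8: [451/16, 811/32, 2259/64]
L4 α=1/2: [3763/32, 2539/64, 15571/128]
→ [118, 40, 122]

(1,0) stack=L1,L2,L3,L4,L7; from [0,0,0]:
after L1 α=0: [0, 0, 0]
after L2 α=1/8: [51/2, 109/4, 125/8]
after L3 α=1/8: [451/16, 811/32, 2259/64]
after L4 α=1/2: [3763/32, 2539/64, 15571/128]
after L7 α=1/2: [4787/64, 6123/128, 39251/256]
→ [75, 48, 153]
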